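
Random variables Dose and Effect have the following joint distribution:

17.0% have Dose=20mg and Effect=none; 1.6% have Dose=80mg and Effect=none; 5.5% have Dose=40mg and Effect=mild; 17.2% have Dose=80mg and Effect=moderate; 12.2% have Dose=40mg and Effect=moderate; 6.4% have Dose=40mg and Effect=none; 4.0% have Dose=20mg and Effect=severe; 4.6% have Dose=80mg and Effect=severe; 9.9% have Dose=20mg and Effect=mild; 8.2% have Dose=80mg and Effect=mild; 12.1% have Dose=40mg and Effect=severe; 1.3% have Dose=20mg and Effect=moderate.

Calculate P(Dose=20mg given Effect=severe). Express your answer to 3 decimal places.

P(Effect=severe) = 0.040 + 0.121 + 0.046 = 0.207.
P(Dose=20mg | Effect=severe) = 0.040/0.207 = 0.193.

0.193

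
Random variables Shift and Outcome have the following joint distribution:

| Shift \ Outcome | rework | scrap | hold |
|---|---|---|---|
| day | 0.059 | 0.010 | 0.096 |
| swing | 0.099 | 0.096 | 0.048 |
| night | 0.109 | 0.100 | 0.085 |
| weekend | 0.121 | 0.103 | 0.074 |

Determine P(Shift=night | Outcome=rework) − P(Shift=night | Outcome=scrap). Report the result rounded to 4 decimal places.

-0.0427

P(Outcome=rework) = 0.059 + 0.099 + 0.109 + 0.121 = 0.388; P(Shift=night | Outcome=rework) = 0.109/0.388 = 0.28093.
P(Outcome=scrap) = 0.010 + 0.096 + 0.100 + 0.103 = 0.309; P(Shift=night | Outcome=scrap) = 0.100/0.309 = 0.32362.
Difference = -0.0427.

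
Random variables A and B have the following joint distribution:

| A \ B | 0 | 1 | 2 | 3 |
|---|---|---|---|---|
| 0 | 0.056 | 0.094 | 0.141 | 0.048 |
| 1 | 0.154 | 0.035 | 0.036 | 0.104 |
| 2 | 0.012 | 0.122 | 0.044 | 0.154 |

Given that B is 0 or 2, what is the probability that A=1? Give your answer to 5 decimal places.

P(B=0) = 0.056 + 0.154 + 0.012 = 0.222.
P(B=2) = 0.141 + 0.036 + 0.044 = 0.221.
P(B ∈ {0, 2}) = 0.222 + 0.221 = 0.443; P(A=1, B ∈ {0, 2}) = 0.154 + 0.036 = 0.190.
P(A=1 | B ∈ {0, 2}) = 0.190/0.443 = 0.42889.

0.42889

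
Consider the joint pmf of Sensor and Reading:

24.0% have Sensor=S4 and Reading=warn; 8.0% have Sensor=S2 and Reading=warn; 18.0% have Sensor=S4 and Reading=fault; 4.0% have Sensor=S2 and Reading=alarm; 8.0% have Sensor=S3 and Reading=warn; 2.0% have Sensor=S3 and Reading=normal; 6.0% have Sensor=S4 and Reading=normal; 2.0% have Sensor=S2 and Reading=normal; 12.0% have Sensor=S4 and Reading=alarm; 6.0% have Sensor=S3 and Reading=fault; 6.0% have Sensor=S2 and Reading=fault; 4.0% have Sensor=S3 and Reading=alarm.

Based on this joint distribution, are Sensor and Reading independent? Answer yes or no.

Every cell satisfies P(Sensor,Reading) = P(Sensor)·P(Reading). For instance P(Sensor=S4) = 0.600, P(Reading=normal) = 0.100, and 0.600×0.100 = 0.060 matches the joint entry. So Sensor and Reading are independent.

yes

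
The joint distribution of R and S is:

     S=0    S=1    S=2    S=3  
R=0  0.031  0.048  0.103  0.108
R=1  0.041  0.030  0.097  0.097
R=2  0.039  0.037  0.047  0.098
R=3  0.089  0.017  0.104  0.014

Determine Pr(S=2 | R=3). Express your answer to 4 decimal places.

0.4643

P(R=3) = 0.089 + 0.017 + 0.104 + 0.014 = 0.224.
P(S=2 | R=3) = 0.104/0.224 = 0.4643.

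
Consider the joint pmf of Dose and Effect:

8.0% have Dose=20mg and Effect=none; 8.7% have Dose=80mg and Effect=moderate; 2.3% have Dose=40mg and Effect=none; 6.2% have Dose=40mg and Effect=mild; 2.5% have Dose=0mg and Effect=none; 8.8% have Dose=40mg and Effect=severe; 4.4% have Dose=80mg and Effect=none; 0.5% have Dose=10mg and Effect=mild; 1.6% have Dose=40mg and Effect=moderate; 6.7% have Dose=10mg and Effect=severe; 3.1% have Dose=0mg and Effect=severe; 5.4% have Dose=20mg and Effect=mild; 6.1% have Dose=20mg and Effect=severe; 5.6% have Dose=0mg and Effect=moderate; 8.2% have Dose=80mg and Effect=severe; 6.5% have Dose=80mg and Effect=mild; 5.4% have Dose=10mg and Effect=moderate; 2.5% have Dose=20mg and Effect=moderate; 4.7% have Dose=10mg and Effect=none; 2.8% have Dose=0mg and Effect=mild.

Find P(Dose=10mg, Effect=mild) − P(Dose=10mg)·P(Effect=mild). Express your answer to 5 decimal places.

-0.03202

P(Dose=10mg) = 0.047 + 0.005 + 0.054 + 0.067 = 0.173.
P(Effect=mild) = 0.028 + 0.005 + 0.054 + 0.062 + 0.065 = 0.214.
P(Dose=10mg, Effect=mild) − P(Dose=10mg)P(Effect=mild) = 0.005 − 0.173×0.214 = -0.03202.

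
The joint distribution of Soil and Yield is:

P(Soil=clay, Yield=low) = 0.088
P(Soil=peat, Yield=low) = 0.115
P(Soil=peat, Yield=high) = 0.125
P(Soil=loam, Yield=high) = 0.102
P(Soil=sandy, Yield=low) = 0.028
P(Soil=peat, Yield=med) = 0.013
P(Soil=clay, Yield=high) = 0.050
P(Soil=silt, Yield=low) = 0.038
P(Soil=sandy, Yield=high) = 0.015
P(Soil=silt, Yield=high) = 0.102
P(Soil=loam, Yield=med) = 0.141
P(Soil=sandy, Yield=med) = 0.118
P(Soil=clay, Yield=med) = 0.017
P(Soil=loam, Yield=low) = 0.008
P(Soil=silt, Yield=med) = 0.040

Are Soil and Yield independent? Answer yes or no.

P(Soil=peat) = 0.253 and P(Yield=med) = 0.329, so their product is 0.08324, but P(Soil=peat, Yield=med) = 0.013. Since these differ, Soil and Yield are not independent.

no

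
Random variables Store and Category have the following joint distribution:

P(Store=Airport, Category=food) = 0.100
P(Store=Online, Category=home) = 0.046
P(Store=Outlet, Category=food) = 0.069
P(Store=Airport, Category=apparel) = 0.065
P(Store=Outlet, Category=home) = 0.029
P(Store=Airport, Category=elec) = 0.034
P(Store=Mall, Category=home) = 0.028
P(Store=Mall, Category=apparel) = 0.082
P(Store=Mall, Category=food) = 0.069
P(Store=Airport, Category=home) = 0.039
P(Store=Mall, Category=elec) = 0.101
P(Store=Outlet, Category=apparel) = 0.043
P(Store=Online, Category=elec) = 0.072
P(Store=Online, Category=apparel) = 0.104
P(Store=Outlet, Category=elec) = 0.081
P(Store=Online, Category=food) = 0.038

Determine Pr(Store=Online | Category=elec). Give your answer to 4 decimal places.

0.2500

P(Category=elec) = 0.101 + 0.034 + 0.081 + 0.072 = 0.288.
P(Store=Online | Category=elec) = 0.072/0.288 = 0.2500.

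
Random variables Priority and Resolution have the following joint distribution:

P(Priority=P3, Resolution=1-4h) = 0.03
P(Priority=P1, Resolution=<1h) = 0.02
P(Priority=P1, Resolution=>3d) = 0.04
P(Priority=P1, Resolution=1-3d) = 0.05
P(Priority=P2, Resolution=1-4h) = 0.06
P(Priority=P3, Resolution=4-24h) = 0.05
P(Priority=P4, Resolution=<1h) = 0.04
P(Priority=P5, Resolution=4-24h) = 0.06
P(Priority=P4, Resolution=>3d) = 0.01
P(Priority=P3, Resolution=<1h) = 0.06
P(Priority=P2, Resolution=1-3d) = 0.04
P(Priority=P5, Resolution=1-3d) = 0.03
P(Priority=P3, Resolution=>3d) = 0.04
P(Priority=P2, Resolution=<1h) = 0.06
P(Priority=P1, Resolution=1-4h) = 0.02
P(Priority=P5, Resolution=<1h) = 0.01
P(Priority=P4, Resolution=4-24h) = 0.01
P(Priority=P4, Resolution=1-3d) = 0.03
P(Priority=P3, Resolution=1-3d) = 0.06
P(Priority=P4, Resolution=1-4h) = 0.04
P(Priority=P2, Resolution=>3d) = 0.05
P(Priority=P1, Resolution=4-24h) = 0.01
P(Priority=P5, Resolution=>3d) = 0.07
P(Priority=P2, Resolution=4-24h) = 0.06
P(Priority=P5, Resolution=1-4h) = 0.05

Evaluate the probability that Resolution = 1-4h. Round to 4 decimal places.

P(Resolution=1-4h) = 0.02 + 0.06 + 0.03 + 0.04 + 0.05 = 0.20.

0.2000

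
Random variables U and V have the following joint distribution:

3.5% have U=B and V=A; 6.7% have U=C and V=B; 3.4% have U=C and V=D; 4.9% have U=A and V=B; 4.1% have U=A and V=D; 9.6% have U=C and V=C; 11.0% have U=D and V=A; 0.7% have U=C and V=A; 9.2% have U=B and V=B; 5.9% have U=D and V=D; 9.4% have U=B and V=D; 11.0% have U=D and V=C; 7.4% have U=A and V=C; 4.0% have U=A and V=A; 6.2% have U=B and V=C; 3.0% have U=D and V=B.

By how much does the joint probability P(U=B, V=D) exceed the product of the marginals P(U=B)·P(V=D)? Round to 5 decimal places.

P(U=B) = 0.035 + 0.092 + 0.062 + 0.094 = 0.283.
P(V=D) = 0.041 + 0.094 + 0.034 + 0.059 = 0.228.
P(U=B, V=D) − P(U=B)P(V=D) = 0.094 − 0.283×0.228 = 0.02948.

0.02948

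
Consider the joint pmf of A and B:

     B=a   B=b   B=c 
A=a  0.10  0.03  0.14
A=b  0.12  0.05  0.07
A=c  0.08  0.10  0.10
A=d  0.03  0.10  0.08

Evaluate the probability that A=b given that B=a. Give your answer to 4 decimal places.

0.3636

P(B=a) = 0.10 + 0.12 + 0.08 + 0.03 = 0.33.
P(A=b | B=a) = 0.12/0.33 = 0.3636.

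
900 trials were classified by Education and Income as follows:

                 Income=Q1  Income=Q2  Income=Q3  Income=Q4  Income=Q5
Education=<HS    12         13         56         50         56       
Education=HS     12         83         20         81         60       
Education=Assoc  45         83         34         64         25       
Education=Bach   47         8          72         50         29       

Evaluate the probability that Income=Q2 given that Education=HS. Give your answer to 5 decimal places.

Total with Education=HS: 12 + 83 + 20 + 81 + 60 = 256.
P(Income=Q2 | Education=HS) = 83/256 = 0.32422.

0.32422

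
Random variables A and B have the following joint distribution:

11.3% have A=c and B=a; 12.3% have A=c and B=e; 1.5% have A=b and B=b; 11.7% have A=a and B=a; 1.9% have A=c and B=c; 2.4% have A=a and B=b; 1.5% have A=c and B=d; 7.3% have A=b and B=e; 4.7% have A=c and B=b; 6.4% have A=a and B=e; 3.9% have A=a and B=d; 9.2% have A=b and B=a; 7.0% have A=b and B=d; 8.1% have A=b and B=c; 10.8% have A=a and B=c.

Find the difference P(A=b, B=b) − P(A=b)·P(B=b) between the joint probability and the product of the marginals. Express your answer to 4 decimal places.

-0.0135

P(A=b) = 0.092 + 0.015 + 0.081 + 0.070 + 0.073 = 0.331.
P(B=b) = 0.024 + 0.015 + 0.047 = 0.086.
P(A=b, B=b) − P(A=b)P(B=b) = 0.015 − 0.331×0.086 = -0.0135.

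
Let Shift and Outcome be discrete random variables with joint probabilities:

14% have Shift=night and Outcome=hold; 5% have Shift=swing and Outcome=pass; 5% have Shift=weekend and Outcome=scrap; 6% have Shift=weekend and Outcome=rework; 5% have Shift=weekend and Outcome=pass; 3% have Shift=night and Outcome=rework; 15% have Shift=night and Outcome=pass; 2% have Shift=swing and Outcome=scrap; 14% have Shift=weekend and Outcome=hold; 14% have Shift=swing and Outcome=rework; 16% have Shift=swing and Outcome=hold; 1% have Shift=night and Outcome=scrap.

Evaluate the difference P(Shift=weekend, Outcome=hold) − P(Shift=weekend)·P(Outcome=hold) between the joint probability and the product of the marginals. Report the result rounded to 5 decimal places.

P(Shift=weekend) = 0.05 + 0.06 + 0.05 + 0.14 = 0.30.
P(Outcome=hold) = 0.16 + 0.14 + 0.14 = 0.44.
P(Shift=weekend, Outcome=hold) − P(Shift=weekend)P(Outcome=hold) = 0.14 − 0.30×0.44 = 0.00800.

0.00800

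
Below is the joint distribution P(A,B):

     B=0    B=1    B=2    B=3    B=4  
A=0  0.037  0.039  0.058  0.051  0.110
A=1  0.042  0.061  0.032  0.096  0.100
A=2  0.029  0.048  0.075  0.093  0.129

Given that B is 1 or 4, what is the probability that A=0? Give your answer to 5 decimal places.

0.30595

P(B=1) = 0.039 + 0.061 + 0.048 = 0.148.
P(B=4) = 0.110 + 0.100 + 0.129 = 0.339.
P(B ∈ {1, 4}) = 0.148 + 0.339 = 0.487; P(A=0, B ∈ {1, 4}) = 0.039 + 0.110 = 0.149.
P(A=0 | B ∈ {1, 4}) = 0.149/0.487 = 0.30595.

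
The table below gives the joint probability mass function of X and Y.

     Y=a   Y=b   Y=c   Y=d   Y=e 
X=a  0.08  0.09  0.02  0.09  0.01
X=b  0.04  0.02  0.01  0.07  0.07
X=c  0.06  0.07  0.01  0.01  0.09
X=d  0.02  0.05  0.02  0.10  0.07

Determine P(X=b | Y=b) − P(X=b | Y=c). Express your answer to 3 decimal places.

-0.080

P(Y=b) = 0.09 + 0.02 + 0.07 + 0.05 = 0.23; P(X=b | Y=b) = 0.02/0.23 = 0.0870.
P(Y=c) = 0.02 + 0.01 + 0.01 + 0.02 = 0.06; P(X=b | Y=c) = 0.01/0.06 = 0.1667.
Difference = -0.080.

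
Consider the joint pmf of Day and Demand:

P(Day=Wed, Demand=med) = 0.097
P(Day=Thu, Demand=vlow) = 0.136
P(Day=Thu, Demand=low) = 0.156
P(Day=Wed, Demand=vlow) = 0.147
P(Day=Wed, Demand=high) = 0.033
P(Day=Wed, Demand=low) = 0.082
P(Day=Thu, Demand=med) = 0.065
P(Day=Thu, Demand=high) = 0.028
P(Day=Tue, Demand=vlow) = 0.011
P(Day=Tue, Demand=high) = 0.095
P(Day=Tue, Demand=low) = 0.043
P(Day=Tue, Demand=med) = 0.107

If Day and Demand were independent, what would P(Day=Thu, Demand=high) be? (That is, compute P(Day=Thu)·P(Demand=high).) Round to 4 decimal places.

P(Day=Thu) = 0.136 + 0.156 + 0.065 + 0.028 = 0.385.
P(Demand=high) = 0.095 + 0.033 + 0.028 = 0.156.
Product: 0.385 × 0.156 = 0.0601.

0.0601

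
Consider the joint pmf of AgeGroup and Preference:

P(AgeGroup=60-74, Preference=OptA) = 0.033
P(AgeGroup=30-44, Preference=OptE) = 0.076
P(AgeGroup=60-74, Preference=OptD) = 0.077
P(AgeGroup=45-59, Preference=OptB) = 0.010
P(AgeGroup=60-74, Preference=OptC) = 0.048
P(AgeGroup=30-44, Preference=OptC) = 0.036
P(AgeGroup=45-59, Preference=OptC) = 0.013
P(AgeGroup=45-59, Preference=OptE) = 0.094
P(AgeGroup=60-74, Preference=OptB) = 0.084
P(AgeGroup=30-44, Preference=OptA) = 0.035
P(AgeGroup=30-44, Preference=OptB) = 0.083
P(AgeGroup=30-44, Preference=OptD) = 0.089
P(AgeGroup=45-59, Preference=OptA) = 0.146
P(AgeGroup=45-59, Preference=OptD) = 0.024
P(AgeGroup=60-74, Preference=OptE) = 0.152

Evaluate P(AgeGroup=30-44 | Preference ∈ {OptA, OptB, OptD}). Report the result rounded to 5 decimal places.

P(Preference=OptA) = 0.035 + 0.146 + 0.033 = 0.214.
P(Preference=OptB) = 0.083 + 0.010 + 0.084 = 0.177.
P(Preference=OptD) = 0.089 + 0.024 + 0.077 = 0.190.
P(Preference ∈ {OptA, OptB, OptD}) = 0.214 + 0.177 + 0.190 = 0.581; P(AgeGroup=30-44, Preference ∈ {OptA, OptB, OptD}) = 0.035 + 0.083 + 0.089 = 0.207.
P(AgeGroup=30-44 | Preference ∈ {OptA, OptB, OptD}) = 0.207/0.581 = 0.35628.

0.35628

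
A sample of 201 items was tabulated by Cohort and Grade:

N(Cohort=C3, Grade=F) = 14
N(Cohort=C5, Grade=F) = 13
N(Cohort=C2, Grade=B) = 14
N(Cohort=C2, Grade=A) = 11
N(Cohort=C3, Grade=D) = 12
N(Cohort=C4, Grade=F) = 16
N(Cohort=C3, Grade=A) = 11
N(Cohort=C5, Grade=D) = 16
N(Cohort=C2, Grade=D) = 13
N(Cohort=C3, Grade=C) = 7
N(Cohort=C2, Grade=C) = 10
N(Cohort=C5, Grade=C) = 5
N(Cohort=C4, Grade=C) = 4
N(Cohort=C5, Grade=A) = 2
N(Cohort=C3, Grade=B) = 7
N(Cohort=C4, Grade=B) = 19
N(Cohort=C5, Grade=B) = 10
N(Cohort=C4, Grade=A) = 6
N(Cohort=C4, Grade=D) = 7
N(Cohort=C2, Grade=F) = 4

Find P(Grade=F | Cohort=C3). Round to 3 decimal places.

Total with Cohort=C3: 11 + 7 + 7 + 12 + 14 = 51.
P(Grade=F | Cohort=C3) = 14/51 = 0.275.

0.275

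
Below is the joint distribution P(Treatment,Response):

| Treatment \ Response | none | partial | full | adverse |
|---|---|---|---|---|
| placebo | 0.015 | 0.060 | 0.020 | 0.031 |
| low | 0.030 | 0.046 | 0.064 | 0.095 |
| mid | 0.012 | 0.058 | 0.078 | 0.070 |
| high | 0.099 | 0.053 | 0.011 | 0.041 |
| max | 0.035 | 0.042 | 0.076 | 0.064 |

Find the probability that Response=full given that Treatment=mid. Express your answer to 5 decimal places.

0.35780

P(Treatment=mid) = 0.012 + 0.058 + 0.078 + 0.070 = 0.218.
P(Response=full | Treatment=mid) = 0.078/0.218 = 0.35780.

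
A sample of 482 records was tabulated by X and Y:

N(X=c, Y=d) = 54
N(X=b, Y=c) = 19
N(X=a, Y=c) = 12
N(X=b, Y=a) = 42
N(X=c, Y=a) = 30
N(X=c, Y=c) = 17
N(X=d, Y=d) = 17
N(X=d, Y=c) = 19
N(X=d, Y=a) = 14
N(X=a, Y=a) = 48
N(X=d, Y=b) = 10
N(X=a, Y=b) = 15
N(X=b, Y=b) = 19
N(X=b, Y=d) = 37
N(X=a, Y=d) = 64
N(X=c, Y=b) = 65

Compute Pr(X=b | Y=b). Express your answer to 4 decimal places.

0.1743

Total with Y=b: 15 + 19 + 65 + 10 = 109.
P(X=b | Y=b) = 19/109 = 0.1743.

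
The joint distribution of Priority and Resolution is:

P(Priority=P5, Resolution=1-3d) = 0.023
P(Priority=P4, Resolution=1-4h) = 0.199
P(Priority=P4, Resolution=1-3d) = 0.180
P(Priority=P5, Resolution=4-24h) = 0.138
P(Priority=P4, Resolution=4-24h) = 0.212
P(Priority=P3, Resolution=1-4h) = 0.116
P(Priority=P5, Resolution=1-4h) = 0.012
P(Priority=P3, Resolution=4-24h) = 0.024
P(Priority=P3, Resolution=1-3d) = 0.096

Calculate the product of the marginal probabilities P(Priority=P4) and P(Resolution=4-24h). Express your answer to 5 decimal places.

0.22103

P(Priority=P4) = 0.199 + 0.212 + 0.180 = 0.591.
P(Resolution=4-24h) = 0.024 + 0.212 + 0.138 = 0.374.
Product: 0.591 × 0.374 = 0.22103.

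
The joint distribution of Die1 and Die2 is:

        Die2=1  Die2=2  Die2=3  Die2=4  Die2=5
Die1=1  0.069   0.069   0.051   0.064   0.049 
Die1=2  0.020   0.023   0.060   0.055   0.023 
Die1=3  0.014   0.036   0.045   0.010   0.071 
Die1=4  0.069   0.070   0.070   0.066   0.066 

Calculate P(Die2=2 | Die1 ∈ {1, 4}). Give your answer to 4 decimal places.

P(Die1=1) = 0.069 + 0.069 + 0.051 + 0.064 + 0.049 = 0.302.
P(Die1=4) = 0.069 + 0.070 + 0.070 + 0.066 + 0.066 = 0.341.
P(Die1 ∈ {1, 4}) = 0.302 + 0.341 = 0.643; P(Die2=2, Die1 ∈ {1, 4}) = 0.069 + 0.070 = 0.139.
P(Die2=2 | Die1 ∈ {1, 4}) = 0.139/0.643 = 0.2162.

0.2162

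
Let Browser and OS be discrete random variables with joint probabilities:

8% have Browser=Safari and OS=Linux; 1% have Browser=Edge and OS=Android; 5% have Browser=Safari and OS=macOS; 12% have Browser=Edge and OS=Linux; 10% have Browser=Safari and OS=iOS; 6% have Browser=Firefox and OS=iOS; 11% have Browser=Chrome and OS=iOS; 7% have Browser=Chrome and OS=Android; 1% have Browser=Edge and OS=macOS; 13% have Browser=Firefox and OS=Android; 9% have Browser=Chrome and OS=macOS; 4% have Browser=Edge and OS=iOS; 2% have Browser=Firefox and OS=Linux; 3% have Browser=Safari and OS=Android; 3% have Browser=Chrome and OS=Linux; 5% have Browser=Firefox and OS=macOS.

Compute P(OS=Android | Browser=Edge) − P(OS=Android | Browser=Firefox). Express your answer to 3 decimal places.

P(Browser=Edge) = 0.01 + 0.12 + 0.04 + 0.01 = 0.18; P(OS=Android | Browser=Edge) = 0.01/0.18 = 0.0556.
P(Browser=Firefox) = 0.05 + 0.02 + 0.06 + 0.13 = 0.26; P(OS=Android | Browser=Firefox) = 0.13/0.26 = 0.5000.
Difference = -0.444.

-0.444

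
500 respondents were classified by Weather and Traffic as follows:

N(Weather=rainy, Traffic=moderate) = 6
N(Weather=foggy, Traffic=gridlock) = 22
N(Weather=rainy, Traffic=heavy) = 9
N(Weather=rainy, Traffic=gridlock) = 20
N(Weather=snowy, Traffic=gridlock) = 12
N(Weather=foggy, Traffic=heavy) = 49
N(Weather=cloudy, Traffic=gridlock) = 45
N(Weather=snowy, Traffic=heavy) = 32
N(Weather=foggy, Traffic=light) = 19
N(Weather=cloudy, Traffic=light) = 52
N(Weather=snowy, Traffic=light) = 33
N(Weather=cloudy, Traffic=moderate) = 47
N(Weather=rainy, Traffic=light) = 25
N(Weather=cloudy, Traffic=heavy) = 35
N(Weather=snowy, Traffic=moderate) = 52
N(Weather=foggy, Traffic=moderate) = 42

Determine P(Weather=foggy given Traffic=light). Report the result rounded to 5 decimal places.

Total with Traffic=light: 52 + 25 + 33 + 19 = 129.
P(Weather=foggy | Traffic=light) = 19/129 = 0.14729.

0.14729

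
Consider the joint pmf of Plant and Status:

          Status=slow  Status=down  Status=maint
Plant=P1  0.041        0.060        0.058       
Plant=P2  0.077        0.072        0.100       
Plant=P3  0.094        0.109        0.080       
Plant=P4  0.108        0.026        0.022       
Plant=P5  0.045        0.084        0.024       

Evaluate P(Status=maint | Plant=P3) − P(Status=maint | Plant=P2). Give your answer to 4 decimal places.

P(Plant=P3) = 0.094 + 0.109 + 0.080 = 0.283; P(Status=maint | Plant=P3) = 0.080/0.283 = 0.28269.
P(Plant=P2) = 0.077 + 0.072 + 0.100 = 0.249; P(Status=maint | Plant=P2) = 0.100/0.249 = 0.40161.
Difference = -0.1189.

-0.1189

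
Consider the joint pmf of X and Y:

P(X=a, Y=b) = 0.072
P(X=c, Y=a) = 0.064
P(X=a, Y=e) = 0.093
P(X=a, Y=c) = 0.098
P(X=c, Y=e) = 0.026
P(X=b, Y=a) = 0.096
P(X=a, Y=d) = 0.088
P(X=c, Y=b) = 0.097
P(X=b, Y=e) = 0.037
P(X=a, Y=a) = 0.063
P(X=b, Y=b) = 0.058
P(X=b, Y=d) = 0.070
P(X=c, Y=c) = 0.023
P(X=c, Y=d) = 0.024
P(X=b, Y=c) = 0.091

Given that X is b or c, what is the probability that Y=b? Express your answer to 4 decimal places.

P(X=b) = 0.096 + 0.058 + 0.091 + 0.070 + 0.037 = 0.352.
P(X=c) = 0.064 + 0.097 + 0.023 + 0.024 + 0.026 = 0.234.
P(X ∈ {b, c}) = 0.352 + 0.234 = 0.586; P(Y=b, X ∈ {b, c}) = 0.058 + 0.097 = 0.155.
P(Y=b | X ∈ {b, c}) = 0.155/0.586 = 0.2645.

0.2645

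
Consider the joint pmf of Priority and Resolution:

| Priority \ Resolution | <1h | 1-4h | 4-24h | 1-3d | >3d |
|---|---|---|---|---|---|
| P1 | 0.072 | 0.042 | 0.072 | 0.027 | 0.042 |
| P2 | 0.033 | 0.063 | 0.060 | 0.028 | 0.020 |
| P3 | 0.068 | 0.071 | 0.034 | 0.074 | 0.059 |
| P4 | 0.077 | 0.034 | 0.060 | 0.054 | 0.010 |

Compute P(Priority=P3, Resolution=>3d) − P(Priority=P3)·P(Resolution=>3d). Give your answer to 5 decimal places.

P(Priority=P3) = 0.068 + 0.071 + 0.034 + 0.074 + 0.059 = 0.306.
P(Resolution=>3d) = 0.042 + 0.020 + 0.059 + 0.010 = 0.131.
P(Priority=P3, Resolution=>3d) − P(Priority=P3)P(Resolution=>3d) = 0.059 − 0.306×0.131 = 0.01891.

0.01891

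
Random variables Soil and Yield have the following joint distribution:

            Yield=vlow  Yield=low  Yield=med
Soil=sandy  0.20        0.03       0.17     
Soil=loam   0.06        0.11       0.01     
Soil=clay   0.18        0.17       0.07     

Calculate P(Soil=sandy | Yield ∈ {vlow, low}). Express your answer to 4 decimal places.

P(Yield=vlow) = 0.20 + 0.06 + 0.18 = 0.44.
P(Yield=low) = 0.03 + 0.11 + 0.17 = 0.31.
P(Yield ∈ {vlow, low}) = 0.44 + 0.31 = 0.75; P(Soil=sandy, Yield ∈ {vlow, low}) = 0.20 + 0.03 = 0.23.
P(Soil=sandy | Yield ∈ {vlow, low}) = 0.23/0.75 = 0.3067.

0.3067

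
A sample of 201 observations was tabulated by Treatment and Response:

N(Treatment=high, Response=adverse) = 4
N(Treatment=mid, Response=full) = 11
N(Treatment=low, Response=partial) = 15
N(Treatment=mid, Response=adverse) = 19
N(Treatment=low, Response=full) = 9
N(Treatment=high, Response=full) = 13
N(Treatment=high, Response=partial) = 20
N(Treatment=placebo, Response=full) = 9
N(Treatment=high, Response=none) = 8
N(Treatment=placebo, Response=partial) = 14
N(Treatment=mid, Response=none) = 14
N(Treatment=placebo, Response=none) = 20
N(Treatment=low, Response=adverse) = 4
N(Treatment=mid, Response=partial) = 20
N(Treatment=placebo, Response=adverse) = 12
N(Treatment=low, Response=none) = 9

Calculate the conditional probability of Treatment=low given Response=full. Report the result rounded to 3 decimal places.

0.214

Total with Response=full: 9 + 9 + 11 + 13 = 42.
P(Treatment=low | Response=full) = 9/42 = 0.214.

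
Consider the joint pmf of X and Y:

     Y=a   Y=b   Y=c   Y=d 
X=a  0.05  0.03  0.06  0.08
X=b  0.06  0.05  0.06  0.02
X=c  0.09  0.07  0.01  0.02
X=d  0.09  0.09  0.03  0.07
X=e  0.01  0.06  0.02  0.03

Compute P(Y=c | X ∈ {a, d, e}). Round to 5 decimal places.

0.17742

P(X=a) = 0.05 + 0.03 + 0.06 + 0.08 = 0.22.
P(X=d) = 0.09 + 0.09 + 0.03 + 0.07 = 0.28.
P(X=e) = 0.01 + 0.06 + 0.02 + 0.03 = 0.12.
P(X ∈ {a, d, e}) = 0.22 + 0.28 + 0.12 = 0.62; P(Y=c, X ∈ {a, d, e}) = 0.06 + 0.03 + 0.02 = 0.11.
P(Y=c | X ∈ {a, d, e}) = 0.11/0.62 = 0.17742.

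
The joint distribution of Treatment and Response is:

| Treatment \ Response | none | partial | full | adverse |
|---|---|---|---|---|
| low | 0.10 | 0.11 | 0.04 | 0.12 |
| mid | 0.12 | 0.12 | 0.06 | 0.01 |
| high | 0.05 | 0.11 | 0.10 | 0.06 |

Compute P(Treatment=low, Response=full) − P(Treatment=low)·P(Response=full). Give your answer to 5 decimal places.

-0.03400

P(Treatment=low) = 0.10 + 0.11 + 0.04 + 0.12 = 0.37.
P(Response=full) = 0.04 + 0.06 + 0.10 = 0.20.
P(Treatment=low, Response=full) − P(Treatment=low)P(Response=full) = 0.04 − 0.37×0.20 = -0.03400.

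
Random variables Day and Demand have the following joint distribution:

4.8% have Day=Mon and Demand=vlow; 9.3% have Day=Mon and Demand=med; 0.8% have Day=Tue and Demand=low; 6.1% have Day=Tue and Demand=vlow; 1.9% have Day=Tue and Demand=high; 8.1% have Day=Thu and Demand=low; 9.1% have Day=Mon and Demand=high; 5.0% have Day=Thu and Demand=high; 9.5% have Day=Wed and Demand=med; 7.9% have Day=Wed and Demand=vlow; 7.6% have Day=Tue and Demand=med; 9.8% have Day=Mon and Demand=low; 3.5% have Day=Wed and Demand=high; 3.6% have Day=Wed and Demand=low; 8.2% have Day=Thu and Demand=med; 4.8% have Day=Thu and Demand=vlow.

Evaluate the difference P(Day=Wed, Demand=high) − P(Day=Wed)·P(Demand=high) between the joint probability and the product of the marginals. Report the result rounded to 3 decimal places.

P(Day=Wed) = 0.079 + 0.036 + 0.095 + 0.035 = 0.245.
P(Demand=high) = 0.091 + 0.019 + 0.035 + 0.050 = 0.195.
P(Day=Wed, Demand=high) − P(Day=Wed)P(Demand=high) = 0.035 − 0.245×0.195 = -0.013.

-0.013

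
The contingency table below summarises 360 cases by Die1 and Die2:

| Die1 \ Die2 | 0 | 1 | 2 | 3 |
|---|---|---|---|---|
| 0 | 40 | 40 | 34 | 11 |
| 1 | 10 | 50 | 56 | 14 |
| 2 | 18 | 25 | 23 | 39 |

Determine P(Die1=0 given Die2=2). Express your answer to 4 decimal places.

0.3009

Total with Die2=2: 34 + 56 + 23 = 113.
P(Die1=0 | Die2=2) = 34/113 = 0.3009.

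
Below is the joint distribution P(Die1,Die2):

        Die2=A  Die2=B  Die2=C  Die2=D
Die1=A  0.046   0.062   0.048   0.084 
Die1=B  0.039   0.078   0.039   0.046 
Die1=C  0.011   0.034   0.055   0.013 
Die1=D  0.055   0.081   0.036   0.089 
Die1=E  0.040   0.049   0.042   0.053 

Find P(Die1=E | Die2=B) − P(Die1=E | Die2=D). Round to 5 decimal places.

P(Die2=B) = 0.062 + 0.078 + 0.034 + 0.081 + 0.049 = 0.304; P(Die1=E | Die2=B) = 0.049/0.304 = 0.161184.
P(Die2=D) = 0.084 + 0.046 + 0.013 + 0.089 + 0.053 = 0.285; P(Die1=E | Die2=D) = 0.053/0.285 = 0.185965.
Difference = -0.02478.

-0.02478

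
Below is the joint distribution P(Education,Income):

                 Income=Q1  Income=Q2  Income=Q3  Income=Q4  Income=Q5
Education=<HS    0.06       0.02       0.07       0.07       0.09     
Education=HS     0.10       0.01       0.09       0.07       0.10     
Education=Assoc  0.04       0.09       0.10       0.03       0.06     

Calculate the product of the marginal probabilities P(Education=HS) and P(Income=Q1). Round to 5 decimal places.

0.07400

P(Education=HS) = 0.10 + 0.01 + 0.09 + 0.07 + 0.10 = 0.37.
P(Income=Q1) = 0.06 + 0.10 + 0.04 = 0.20.
Product: 0.37 × 0.20 = 0.07400.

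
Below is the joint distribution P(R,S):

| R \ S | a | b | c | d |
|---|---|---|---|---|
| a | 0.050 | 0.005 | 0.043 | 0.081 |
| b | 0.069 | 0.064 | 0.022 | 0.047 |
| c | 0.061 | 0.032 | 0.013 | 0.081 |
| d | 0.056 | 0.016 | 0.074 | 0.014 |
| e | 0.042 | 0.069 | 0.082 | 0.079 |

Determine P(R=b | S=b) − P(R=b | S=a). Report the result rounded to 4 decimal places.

P(S=b) = 0.005 + 0.064 + 0.032 + 0.016 + 0.069 = 0.186; P(R=b | S=b) = 0.064/0.186 = 0.34409.
P(S=a) = 0.050 + 0.069 + 0.061 + 0.056 + 0.042 = 0.278; P(R=b | S=a) = 0.069/0.278 = 0.24820.
Difference = 0.0959.

0.0959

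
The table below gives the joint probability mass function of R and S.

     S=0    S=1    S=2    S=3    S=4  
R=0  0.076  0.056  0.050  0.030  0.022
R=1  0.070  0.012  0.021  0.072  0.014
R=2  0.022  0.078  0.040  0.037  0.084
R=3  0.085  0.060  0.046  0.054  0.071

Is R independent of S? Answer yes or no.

no

P(R=2) = 0.261 and P(S=0) = 0.253, so their product is 0.06603, but P(R=2, S=0) = 0.022. Since these differ, R and S are not independent.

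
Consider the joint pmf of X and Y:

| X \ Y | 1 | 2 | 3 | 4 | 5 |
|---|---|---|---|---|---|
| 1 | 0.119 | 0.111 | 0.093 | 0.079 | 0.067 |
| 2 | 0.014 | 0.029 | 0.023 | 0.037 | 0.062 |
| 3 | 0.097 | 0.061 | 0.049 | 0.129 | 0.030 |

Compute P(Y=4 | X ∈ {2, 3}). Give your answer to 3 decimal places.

P(X=2) = 0.014 + 0.029 + 0.023 + 0.037 + 0.062 = 0.165.
P(X=3) = 0.097 + 0.061 + 0.049 + 0.129 + 0.030 = 0.366.
P(X ∈ {2, 3}) = 0.165 + 0.366 = 0.531; P(Y=4, X ∈ {2, 3}) = 0.037 + 0.129 = 0.166.
P(Y=4 | X ∈ {2, 3}) = 0.166/0.531 = 0.313.

0.313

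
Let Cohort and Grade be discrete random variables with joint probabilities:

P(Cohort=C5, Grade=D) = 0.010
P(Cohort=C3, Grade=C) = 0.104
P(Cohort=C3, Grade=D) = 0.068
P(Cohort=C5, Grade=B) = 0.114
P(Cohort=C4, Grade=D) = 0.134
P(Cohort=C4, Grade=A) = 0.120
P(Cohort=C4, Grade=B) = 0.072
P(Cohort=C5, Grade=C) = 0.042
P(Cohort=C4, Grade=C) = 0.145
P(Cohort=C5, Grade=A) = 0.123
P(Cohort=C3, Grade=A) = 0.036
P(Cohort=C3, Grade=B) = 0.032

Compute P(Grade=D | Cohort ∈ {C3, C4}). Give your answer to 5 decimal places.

0.28411

P(Cohort=C3) = 0.036 + 0.032 + 0.104 + 0.068 = 0.240.
P(Cohort=C4) = 0.120 + 0.072 + 0.145 + 0.134 = 0.471.
P(Cohort ∈ {C3, C4}) = 0.240 + 0.471 = 0.711; P(Grade=D, Cohort ∈ {C3, C4}) = 0.068 + 0.134 = 0.202.
P(Grade=D | Cohort ∈ {C3, C4}) = 0.202/0.711 = 0.28411.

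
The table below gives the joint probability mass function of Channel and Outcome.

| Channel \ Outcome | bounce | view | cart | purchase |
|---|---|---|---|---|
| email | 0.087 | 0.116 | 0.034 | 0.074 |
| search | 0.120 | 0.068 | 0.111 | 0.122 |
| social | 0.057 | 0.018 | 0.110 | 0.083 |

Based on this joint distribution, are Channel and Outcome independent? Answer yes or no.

P(Channel=email) = 0.311 and P(Outcome=view) = 0.202, so their product is 0.06282, but P(Channel=email, Outcome=view) = 0.116. Since these differ, Channel and Outcome are not independent.

no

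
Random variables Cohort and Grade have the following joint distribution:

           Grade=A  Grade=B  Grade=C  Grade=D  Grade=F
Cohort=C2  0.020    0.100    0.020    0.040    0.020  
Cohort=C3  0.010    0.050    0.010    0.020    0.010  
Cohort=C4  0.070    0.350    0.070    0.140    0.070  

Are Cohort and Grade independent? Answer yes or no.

yes

Every cell satisfies P(Cohort,Grade) = P(Cohort)·P(Grade). For instance P(Cohort=C3) = 0.100, P(Grade=B) = 0.500, and 0.100×0.500 = 0.050 matches the joint entry. So Cohort and Grade are independent.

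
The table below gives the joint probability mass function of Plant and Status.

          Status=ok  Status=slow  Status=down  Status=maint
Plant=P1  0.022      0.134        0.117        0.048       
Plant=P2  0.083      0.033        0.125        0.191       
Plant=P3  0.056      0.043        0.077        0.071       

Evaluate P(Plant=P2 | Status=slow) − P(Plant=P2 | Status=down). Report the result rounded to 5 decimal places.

-0.23471

P(Status=slow) = 0.134 + 0.033 + 0.043 = 0.210; P(Plant=P2 | Status=slow) = 0.033/0.210 = 0.157143.
P(Status=down) = 0.117 + 0.125 + 0.077 = 0.319; P(Plant=P2 | Status=down) = 0.125/0.319 = 0.391850.
Difference = -0.23471.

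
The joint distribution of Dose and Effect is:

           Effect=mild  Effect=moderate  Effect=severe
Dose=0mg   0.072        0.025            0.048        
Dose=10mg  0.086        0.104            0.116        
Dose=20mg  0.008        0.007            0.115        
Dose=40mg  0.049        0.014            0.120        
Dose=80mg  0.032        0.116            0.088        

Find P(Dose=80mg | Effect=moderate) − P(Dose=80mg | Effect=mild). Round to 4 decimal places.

0.3065

P(Effect=moderate) = 0.025 + 0.104 + 0.007 + 0.014 + 0.116 = 0.266; P(Dose=80mg | Effect=moderate) = 0.116/0.266 = 0.43609.
P(Effect=mild) = 0.072 + 0.086 + 0.008 + 0.049 + 0.032 = 0.247; P(Dose=80mg | Effect=mild) = 0.032/0.247 = 0.12955.
Difference = 0.3065.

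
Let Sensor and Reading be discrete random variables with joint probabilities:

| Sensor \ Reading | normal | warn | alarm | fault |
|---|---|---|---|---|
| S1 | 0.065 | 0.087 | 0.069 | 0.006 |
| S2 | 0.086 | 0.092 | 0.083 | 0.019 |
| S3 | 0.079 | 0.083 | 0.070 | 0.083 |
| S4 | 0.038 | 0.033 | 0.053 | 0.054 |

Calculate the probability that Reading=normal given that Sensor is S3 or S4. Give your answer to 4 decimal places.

0.2373

P(Sensor=S3) = 0.079 + 0.083 + 0.070 + 0.083 = 0.315.
P(Sensor=S4) = 0.038 + 0.033 + 0.053 + 0.054 = 0.178.
P(Sensor ∈ {S3, S4}) = 0.315 + 0.178 = 0.493; P(Reading=normal, Sensor ∈ {S3, S4}) = 0.079 + 0.038 = 0.117.
P(Reading=normal | Sensor ∈ {S3, S4}) = 0.117/0.493 = 0.2373.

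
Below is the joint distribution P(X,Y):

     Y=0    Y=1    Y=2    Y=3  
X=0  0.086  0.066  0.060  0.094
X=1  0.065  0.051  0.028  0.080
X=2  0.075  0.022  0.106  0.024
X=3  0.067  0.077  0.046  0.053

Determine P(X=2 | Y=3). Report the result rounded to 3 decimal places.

P(Y=3) = 0.094 + 0.080 + 0.024 + 0.053 = 0.251.
P(X=2 | Y=3) = 0.024/0.251 = 0.096.

0.096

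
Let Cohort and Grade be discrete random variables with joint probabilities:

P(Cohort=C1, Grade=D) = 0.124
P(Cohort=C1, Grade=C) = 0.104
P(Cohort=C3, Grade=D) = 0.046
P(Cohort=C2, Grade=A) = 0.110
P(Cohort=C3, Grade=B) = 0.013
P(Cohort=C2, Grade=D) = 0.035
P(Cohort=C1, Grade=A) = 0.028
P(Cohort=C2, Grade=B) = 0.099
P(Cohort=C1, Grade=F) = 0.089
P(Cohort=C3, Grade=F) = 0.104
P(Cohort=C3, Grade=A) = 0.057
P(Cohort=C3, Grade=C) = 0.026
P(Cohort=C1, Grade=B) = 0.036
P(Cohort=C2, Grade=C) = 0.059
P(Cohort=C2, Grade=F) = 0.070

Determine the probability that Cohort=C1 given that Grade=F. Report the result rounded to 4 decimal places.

P(Grade=F) = 0.089 + 0.070 + 0.104 = 0.263.
P(Cohort=C1 | Grade=F) = 0.089/0.263 = 0.3384.

0.3384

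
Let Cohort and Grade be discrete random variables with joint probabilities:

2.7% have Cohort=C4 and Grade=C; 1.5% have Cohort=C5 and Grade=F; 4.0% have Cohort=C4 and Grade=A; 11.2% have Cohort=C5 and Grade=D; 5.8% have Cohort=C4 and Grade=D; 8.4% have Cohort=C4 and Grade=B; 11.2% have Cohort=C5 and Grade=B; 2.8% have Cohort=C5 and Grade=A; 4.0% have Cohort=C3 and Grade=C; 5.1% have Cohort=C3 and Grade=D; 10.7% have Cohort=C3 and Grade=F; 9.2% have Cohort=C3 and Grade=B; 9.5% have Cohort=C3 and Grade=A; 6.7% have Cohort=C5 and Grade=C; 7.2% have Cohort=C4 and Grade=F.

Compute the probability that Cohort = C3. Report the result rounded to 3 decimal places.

0.385

P(Cohort=C3) = 0.095 + 0.092 + 0.040 + 0.051 + 0.107 = 0.385.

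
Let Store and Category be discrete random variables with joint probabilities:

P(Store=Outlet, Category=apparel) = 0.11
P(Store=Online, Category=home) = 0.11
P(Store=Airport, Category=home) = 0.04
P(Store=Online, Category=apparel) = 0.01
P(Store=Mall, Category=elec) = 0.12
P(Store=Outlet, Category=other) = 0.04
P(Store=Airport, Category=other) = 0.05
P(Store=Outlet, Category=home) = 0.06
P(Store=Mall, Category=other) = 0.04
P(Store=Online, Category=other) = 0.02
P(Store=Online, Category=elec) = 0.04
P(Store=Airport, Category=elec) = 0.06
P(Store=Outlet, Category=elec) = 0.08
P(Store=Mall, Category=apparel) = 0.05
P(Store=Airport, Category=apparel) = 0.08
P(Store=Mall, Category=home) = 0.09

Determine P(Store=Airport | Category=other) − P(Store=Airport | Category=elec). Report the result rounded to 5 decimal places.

0.13333

P(Category=other) = 0.04 + 0.05 + 0.04 + 0.02 = 0.15; P(Store=Airport | Category=other) = 0.05/0.15 = 0.333333.
P(Category=elec) = 0.12 + 0.06 + 0.08 + 0.04 = 0.30; P(Store=Airport | Category=elec) = 0.06/0.30 = 0.200000.
Difference = 0.13333.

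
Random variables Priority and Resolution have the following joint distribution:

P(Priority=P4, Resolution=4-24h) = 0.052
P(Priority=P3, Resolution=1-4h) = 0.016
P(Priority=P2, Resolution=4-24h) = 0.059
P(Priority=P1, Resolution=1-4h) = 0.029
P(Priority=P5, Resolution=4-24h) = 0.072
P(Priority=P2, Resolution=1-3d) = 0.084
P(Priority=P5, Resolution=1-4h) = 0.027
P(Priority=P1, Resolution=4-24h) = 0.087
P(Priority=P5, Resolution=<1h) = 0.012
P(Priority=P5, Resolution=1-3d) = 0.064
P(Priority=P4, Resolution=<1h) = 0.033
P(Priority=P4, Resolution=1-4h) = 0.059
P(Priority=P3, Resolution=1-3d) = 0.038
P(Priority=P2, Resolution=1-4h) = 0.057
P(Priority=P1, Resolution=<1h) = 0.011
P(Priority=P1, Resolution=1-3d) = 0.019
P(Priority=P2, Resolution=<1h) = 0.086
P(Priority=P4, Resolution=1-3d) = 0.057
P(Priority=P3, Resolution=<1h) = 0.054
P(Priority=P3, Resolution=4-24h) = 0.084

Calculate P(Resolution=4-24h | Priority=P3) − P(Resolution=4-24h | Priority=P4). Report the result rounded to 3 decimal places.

0.179

P(Priority=P3) = 0.054 + 0.016 + 0.084 + 0.038 = 0.192; P(Resolution=4-24h | Priority=P3) = 0.084/0.192 = 0.4375.
P(Priority=P4) = 0.033 + 0.059 + 0.052 + 0.057 = 0.201; P(Resolution=4-24h | Priority=P4) = 0.052/0.201 = 0.2587.
Difference = 0.179.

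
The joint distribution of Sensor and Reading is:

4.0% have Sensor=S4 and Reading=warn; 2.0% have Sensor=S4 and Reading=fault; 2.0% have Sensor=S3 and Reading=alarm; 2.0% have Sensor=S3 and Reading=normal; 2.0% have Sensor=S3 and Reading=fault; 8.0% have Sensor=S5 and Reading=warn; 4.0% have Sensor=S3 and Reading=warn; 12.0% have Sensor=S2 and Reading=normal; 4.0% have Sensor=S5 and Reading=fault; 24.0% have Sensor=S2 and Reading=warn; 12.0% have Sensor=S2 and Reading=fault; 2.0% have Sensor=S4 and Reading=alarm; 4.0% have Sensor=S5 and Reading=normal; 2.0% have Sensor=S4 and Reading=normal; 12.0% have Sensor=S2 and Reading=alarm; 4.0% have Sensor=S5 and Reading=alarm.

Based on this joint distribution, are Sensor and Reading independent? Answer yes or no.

Every cell satisfies P(Sensor,Reading) = P(Sensor)·P(Reading). For instance P(Sensor=S3) = 0.100, P(Reading=normal) = 0.200, and 0.100×0.200 = 0.020 matches the joint entry. So Sensor and Reading are independent.

yes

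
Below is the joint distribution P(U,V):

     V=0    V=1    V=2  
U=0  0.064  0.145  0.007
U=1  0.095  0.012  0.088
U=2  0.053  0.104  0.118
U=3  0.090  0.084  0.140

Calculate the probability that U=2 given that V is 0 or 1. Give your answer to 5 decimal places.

P(V=0) = 0.064 + 0.095 + 0.053 + 0.090 = 0.302.
P(V=1) = 0.145 + 0.012 + 0.104 + 0.084 = 0.345.
P(V ∈ {0, 1}) = 0.302 + 0.345 = 0.647; P(U=2, V ∈ {0, 1}) = 0.053 + 0.104 = 0.157.
P(U=2 | V ∈ {0, 1}) = 0.157/0.647 = 0.24266.

0.24266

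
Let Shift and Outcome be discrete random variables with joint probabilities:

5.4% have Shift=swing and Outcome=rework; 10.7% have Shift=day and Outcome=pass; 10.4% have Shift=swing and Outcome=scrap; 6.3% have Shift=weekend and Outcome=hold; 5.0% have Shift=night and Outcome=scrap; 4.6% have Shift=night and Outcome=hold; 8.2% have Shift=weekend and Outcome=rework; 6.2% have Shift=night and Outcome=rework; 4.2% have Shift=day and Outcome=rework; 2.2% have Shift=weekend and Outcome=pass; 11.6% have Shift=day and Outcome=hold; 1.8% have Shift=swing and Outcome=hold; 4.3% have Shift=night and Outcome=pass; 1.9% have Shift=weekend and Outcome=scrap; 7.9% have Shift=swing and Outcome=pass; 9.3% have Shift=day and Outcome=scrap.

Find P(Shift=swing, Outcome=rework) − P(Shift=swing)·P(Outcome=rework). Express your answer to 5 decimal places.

-0.00720

P(Shift=swing) = 0.079 + 0.054 + 0.104 + 0.018 = 0.255.
P(Outcome=rework) = 0.042 + 0.054 + 0.062 + 0.082 = 0.240.
P(Shift=swing, Outcome=rework) − P(Shift=swing)P(Outcome=rework) = 0.054 − 0.255×0.240 = -0.00720.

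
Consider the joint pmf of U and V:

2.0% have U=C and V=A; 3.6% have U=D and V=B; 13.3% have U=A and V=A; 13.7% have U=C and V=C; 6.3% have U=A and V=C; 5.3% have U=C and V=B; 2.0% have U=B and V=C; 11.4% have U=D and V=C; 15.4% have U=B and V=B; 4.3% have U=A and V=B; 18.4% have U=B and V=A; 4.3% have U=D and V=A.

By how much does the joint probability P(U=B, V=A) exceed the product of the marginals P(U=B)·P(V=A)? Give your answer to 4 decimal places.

0.0480

P(U=B) = 0.184 + 0.154 + 0.020 = 0.358.
P(V=A) = 0.133 + 0.184 + 0.020 + 0.043 = 0.380.
P(U=B, V=A) − P(U=B)P(V=A) = 0.184 − 0.358×0.380 = 0.0480.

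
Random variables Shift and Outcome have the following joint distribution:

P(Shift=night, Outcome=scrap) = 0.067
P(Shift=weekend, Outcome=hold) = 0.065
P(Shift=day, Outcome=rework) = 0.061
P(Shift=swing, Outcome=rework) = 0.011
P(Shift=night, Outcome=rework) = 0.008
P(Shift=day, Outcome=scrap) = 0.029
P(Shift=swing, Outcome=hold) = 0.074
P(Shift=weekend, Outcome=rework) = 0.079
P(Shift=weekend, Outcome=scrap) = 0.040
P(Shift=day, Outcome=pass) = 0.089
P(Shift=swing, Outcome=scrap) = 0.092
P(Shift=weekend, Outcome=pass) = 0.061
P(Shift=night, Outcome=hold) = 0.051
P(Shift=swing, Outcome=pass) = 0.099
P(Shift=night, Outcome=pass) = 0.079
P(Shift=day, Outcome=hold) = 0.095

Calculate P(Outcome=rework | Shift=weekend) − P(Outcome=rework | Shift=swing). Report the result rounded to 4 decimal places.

0.2826

P(Shift=weekend) = 0.061 + 0.079 + 0.040 + 0.065 = 0.245; P(Outcome=rework | Shift=weekend) = 0.079/0.245 = 0.32245.
P(Shift=swing) = 0.099 + 0.011 + 0.092 + 0.074 = 0.276; P(Outcome=rework | Shift=swing) = 0.011/0.276 = 0.03986.
Difference = 0.2826.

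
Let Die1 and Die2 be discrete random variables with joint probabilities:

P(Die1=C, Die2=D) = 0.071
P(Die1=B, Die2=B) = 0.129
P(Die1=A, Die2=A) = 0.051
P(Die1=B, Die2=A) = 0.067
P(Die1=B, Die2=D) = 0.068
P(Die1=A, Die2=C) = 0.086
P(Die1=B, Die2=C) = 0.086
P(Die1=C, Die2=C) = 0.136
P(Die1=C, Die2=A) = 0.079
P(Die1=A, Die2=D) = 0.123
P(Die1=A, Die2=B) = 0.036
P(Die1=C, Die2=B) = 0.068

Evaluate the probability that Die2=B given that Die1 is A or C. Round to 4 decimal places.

0.1600

P(Die1=A) = 0.051 + 0.036 + 0.086 + 0.123 = 0.296.
P(Die1=C) = 0.079 + 0.068 + 0.136 + 0.071 = 0.354.
P(Die1 ∈ {A, C}) = 0.296 + 0.354 = 0.650; P(Die2=B, Die1 ∈ {A, C}) = 0.036 + 0.068 = 0.104.
P(Die2=B | Die1 ∈ {A, C}) = 0.104/0.650 = 0.1600.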